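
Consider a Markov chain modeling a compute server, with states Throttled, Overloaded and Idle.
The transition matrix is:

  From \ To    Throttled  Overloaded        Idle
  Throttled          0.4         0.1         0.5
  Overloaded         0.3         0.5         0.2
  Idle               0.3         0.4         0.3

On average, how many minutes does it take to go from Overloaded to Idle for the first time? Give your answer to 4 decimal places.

3.3333

Let t(s) be the expected number of minutes to first reach Idle from state s, with t(Idle) = 0. Conditioning on the first minute:
t(Throttled) = 1 + 0.4·t(Throttled) + 0.1·t(Overloaded)
t(Overloaded) = 1 + 0.3·t(Throttled) + 0.5·t(Overloaded)
Solving: t(Throttled) = 2.2222, t(Overloaded) = 3.3333.
Expected minutes from Overloaded to Idle: 3.3333.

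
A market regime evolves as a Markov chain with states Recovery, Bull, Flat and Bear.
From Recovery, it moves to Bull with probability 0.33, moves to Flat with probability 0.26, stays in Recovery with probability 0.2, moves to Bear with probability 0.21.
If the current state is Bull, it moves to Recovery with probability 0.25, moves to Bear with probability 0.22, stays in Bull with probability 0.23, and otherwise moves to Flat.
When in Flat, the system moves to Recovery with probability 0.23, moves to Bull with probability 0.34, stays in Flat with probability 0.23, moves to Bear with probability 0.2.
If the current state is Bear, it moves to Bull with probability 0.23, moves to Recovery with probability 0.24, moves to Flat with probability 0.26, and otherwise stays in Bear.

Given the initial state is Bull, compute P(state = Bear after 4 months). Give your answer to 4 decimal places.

0.2236

Propagate the distribution vector 4 months from Bull.
After 0 months: (0.0000, 1.0000, 0.0000, 0.0000)
After 1 month: (0.2500, 0.2300, 0.3000, 0.2200)
After 2 months: (0.2293, 0.2880, 0.2602, 0.2225)
After 3 months: (0.2311, 0.2816, 0.2637, 0.2236)
After 4 months: (0.2309, 0.2821, 0.2634, 0.2236)
P(in Bear after 4 months) = 0.2236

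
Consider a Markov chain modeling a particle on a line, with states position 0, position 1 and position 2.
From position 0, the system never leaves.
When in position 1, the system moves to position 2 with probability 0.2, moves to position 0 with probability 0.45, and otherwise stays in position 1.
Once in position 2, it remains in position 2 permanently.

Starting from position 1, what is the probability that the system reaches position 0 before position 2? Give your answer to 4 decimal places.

Let h(s) be the probability of absorption at position 0 starting from transient state s. Then h(position 0) = 1 and h(position 2) = 0. By first-step analysis:
h(position 1) = 0.45·1 + 0.35·h(position 1) + 0.2·0
Solving: h(position 1) = 0.6923.
Starting from position 1, the probability is 0.6923.

0.6923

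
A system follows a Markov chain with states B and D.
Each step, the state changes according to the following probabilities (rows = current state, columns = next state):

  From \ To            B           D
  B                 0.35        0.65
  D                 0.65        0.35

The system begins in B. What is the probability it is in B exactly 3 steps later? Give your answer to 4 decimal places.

Propagate the distribution vector 3 steps from B.
After 0 steps: (1.0000, 0.0000)
After 1 step: (0.3500, 0.6500)
After 2 steps: (0.5450, 0.4550)
After 3 steps: (0.4865, 0.5135)
P(in B after 3 steps) = 0.4865

0.4865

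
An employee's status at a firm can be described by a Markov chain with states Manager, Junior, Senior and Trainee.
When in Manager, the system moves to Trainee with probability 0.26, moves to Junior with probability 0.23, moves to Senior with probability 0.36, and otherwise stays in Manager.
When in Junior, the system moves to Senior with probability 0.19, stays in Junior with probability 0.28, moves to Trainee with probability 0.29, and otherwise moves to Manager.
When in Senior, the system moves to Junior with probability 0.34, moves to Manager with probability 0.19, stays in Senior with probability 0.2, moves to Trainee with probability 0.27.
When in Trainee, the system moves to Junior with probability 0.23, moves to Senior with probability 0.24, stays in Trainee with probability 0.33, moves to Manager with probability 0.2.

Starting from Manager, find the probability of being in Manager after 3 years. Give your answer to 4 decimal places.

0.1990

Propagate the distribution vector 3 years from Manager.
After 0 years: (1.0000, 0.0000, 0.0000, 0.0000)
After 1 year: (0.1500, 0.2300, 0.3600, 0.2600)
After 2 years: (0.1981, 0.2811, 0.2321, 0.2887)
After 3 years: (0.1990, 0.2696, 0.2404, 0.2910)
P(in Manager after 3 years) = 0.1990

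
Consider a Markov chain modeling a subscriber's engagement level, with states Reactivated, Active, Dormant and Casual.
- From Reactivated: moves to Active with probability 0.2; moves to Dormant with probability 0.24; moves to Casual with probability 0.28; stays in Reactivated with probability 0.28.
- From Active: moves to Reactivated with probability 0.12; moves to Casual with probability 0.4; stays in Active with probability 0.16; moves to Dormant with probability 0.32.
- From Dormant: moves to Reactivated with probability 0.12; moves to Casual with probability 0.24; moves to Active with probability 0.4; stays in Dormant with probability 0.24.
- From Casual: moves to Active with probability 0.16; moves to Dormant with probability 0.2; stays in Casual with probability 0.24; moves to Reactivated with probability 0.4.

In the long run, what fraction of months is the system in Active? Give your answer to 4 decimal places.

0.2288

Let the stationary distribution be π with π = πP and π_1 + π_2 + π_3 + π_4 = 1.
π_1 = 0.28·π_1 + 0.12·π_2 + 0.12·π_3 + 0.4·π_4
π_2 = 0.2·π_1 + 0.16·π_2 + 0.4·π_3 + 0.16·π_4
π_3 = 0.24·π_1 + 0.32·π_2 + 0.24·π_3 + 0.2·π_4
Solving with the normalization constraint gives π = (0.2382, 0.2288, 0.2469, 0.2861).
So the stationary probability of Active is 0.2288.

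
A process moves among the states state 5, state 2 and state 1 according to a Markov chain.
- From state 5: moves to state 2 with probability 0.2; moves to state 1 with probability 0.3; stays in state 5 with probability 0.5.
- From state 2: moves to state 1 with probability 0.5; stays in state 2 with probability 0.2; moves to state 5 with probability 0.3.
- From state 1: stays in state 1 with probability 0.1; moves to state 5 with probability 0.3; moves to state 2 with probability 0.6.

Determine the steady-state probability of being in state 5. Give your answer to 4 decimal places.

0.3750

Let the stationary distribution be π with π = πP and π_1 + π_2 + π_3 = 1.
π_1 = 0.5·π_1 + 0.3·π_2 + 0.3·π_3
π_2 = 0.2·π_1 + 0.2·π_2 + 0.6·π_3
Solving with the normalization constraint gives π = (0.3750, 0.3214, 0.3036).
So the stationary probability of state 5 is 0.3750.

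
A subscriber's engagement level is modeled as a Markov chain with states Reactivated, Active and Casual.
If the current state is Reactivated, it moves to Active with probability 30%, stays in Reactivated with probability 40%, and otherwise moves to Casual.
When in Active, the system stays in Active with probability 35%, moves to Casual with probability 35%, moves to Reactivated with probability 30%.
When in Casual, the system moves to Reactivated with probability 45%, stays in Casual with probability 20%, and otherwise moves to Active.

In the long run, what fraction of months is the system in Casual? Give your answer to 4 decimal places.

Let the stationary distribution be π with π = πP and π_1 + π_2 + π_3 = 1.
π_1 = 0.4·π_1 + 0.3·π_2 + 0.45·π_3
π_2 = 0.3·π_1 + 0.35·π_2 + 0.35·π_3
Solving with the normalization constraint gives π = (0.3813, 0.3309, 0.2878).
So the stationary probability of Casual is 0.2878.

0.2878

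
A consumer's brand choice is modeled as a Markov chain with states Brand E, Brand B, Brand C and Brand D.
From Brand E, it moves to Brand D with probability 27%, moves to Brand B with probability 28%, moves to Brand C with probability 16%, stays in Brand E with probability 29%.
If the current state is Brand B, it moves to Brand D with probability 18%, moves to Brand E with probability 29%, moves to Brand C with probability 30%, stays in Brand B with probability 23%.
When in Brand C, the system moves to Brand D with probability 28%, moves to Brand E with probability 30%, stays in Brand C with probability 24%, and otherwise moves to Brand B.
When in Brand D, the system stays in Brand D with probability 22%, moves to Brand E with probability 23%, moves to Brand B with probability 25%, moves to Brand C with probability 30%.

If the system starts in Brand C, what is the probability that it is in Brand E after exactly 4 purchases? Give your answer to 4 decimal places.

0.2781

Propagate the distribution vector 4 purchases from Brand C.
After 0 purchases: (0.0000, 0.0000, 1.0000, 0.0000)
After 1 purchase: (0.3000, 0.1800, 0.2400, 0.2800)
After 2 purchases: (0.2756, 0.2386, 0.2436, 0.2422)
After 3 purchases: (0.2779, 0.2364, 0.2468, 0.2389)
After 4 purchases: (0.2781, 0.2363, 0.2463, 0.2392)
P(in Brand E after 4 purchases) = 0.2781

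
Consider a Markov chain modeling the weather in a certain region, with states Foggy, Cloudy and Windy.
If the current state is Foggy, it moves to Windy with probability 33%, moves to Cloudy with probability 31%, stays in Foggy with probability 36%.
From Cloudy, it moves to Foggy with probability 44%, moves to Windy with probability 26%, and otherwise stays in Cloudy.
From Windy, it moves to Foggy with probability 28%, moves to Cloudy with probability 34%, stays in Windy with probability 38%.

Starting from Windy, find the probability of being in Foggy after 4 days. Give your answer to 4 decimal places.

Propagate the distribution vector 4 days from Windy.
After 0 days: (0.0000, 0.0000, 1.0000)
After 1 day: (0.2800, 0.3400, 0.3800)
After 2 days: (0.3568, 0.3180, 0.3252)
After 3 days: (0.3594, 0.3166, 0.3240)
After 4 days: (0.3594, 0.3166, 0.3240)
P(in Foggy after 4 days) = 0.3594

0.3594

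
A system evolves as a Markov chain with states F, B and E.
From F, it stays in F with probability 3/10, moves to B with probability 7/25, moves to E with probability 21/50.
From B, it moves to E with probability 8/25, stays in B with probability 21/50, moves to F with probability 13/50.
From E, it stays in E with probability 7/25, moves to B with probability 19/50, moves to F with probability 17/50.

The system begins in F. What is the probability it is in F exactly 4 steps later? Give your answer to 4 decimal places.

0.2989

Propagate the distribution vector 4 steps from F.
After 0 steps: (1.0000, 0.0000, 0.0000)
After 1 step: (0.3000, 0.2800, 0.4200)
After 2 steps: (0.3056, 0.3612, 0.3332)
After 3 steps: (0.2989, 0.3639, 0.3372)
After 4 steps: (0.2989, 0.3647, 0.3364)
P(in F after 4 steps) = 0.2989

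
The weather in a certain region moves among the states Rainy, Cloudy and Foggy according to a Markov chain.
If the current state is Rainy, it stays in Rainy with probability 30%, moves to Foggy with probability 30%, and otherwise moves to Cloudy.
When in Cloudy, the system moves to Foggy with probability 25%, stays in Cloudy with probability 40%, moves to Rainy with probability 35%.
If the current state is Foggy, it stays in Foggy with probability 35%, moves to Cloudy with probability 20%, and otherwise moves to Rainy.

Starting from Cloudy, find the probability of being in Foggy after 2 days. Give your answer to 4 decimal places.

Sum over the intermediate state after 1 day:
P = P(Cloudy→Rainy)·P(Rainy→Foggy) + P(Cloudy→Cloudy)·P(Cloudy→Foggy) + P(Cloudy→Foggy)·P(Foggy→Foggy)
  = 0.35×0.3 + 0.4×0.25 + 0.25×0.35
  = 0.1050 + 0.1000 + 0.0875 = 0.2925

0.2925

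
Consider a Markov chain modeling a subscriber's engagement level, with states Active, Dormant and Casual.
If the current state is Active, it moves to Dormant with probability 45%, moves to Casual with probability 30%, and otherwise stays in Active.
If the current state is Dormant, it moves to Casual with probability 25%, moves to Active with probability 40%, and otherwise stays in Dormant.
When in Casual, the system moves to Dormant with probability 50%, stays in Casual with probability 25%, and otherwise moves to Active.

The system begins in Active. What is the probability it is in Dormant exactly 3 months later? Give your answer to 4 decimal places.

Propagate the distribution vector 3 months from Active.
After 0 months: (1.0000, 0.0000, 0.0000)
After 1 month: (0.2500, 0.4500, 0.3000)
After 2 months: (0.3175, 0.4200, 0.2625)
After 3 months: (0.3130, 0.4211, 0.2659)
P(in Dormant after 3 months) = 0.4211

0.4211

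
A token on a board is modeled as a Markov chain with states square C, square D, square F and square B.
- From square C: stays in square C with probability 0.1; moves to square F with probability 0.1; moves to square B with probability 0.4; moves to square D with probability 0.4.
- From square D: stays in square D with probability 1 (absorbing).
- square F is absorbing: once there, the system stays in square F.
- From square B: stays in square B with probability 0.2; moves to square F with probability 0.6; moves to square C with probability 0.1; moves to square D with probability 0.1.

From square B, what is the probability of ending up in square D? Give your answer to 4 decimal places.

Let h(s) be the probability of absorption at square D starting from transient state s. Then h(square D) = 1 and h(square F) = 0. By first-step analysis:
h(square C) = 0.1·h(square C) + 0.4·1 + 0.1·0 + 0.4·h(square B)
h(square B) = 0.1·h(square C) + 0.1·1 + 0.6·0 + 0.2·h(square B)
Solving: h(square C) = 0.5294, h(square B) = 0.1912.
Starting from square B, the probability is 0.1912.

0.1912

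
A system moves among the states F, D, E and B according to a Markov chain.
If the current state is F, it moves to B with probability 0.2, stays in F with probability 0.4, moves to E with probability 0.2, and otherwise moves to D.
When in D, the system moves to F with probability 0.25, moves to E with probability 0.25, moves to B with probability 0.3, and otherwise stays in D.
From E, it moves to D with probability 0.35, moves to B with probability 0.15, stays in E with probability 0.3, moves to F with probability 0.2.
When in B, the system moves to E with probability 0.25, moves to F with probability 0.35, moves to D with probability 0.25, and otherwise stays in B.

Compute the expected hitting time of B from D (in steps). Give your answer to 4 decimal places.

Let t(s) be the expected number of steps to first reach B from state s, with t(B) = 0. Conditioning on the first step:
t(F) = 1 + 0.4·t(F) + 0.2·t(D) + 0.2·t(E)
t(D) = 1 + 0.25·t(F) + 0.2·t(D) + 0.25·t(E)
t(E) = 1 + 0.2·t(F) + 0.35·t(D) + 0.3·t(E)
Solving: t(F) = 4.7222, t(D) = 4.2593, t(E) = 4.9074.
Expected steps from D to B: 4.2593.

4.2593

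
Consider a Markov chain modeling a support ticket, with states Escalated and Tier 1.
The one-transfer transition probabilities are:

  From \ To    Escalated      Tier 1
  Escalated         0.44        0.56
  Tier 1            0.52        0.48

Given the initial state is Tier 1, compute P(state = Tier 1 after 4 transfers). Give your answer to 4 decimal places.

0.5185

Propagate the distribution vector 4 transfers from Tier 1.
After 0 transfers: (0.0000, 1.0000)
After 1 transfer: (0.5200, 0.4800)
After 2 transfers: (0.4784, 0.5216)
After 3 transfers: (0.4817, 0.5183)
After 4 transfers: (0.4815, 0.5185)
P(in Tier 1 after 4 transfers) = 0.5185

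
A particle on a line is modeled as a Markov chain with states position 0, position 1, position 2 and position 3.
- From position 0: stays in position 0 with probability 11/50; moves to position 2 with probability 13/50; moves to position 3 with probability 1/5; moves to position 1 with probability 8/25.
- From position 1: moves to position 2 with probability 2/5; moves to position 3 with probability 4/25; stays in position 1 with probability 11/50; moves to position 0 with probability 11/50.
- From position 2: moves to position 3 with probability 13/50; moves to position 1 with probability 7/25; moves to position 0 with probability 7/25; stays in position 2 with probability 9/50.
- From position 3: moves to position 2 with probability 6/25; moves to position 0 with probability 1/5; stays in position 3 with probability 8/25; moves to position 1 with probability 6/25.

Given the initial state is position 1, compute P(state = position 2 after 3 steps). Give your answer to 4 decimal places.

0.2726

Propagate the distribution vector 3 steps from position 1.
After 0 steps: (0.0000, 1.0000, 0.0000, 0.0000)
After 1 step: (0.2200, 0.2200, 0.4000, 0.1600)
After 2 steps: (0.2408, 0.2692, 0.2556, 0.2344)
After 3 steps: (0.2306, 0.2641, 0.2726, 0.2327)
P(in position 2 after 3 steps) = 0.2726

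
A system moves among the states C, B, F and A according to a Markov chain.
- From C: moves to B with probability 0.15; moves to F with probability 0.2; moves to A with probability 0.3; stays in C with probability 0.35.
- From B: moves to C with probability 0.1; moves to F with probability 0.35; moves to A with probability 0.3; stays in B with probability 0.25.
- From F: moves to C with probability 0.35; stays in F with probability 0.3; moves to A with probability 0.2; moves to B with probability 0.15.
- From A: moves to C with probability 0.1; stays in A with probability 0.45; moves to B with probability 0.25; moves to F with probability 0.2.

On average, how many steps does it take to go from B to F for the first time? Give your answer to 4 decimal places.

3.6093

Let t(s) be the expected number of steps to first reach F from state s, with t(F) = 0. Conditioning on the first step:
t(C) = 1 + 0.35·t(C) + 0.15·t(B) + 0.3·t(A)
t(B) = 1 + 0.1·t(C) + 0.25·t(B) + 0.3·t(A)
t(A) = 1 + 0.1·t(C) + 0.25·t(B) + 0.45·t(A)
Solving: t(C) = 4.3312, t(B) = 3.6093, t(A) = 4.2463.
Expected steps from B to F: 3.6093.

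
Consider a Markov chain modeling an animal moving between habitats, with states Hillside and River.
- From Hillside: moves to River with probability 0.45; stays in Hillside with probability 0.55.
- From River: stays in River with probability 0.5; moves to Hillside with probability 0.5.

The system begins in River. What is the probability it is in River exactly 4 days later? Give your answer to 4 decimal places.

0.4737

Propagate the distribution vector 4 days from River.
After 0 days: (0.0000, 1.0000)
After 1 day: (0.5000, 0.5000)
After 2 days: (0.5250, 0.4750)
After 3 days: (0.5263, 0.4738)
After 4 days: (0.5263, 0.4737)
P(in River after 4 days) = 0.4737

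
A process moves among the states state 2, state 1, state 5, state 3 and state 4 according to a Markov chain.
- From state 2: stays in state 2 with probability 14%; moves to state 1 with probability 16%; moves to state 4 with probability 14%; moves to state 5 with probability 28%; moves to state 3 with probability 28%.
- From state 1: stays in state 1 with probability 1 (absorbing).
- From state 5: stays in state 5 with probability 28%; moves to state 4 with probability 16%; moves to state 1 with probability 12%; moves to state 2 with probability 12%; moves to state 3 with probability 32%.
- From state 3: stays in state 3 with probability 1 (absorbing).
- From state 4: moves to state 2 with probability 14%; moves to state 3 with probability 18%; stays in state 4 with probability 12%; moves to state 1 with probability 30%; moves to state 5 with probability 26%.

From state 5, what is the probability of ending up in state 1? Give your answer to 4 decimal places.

Let h(s) be the probability of absorption at state 1 starting from transient state s. Then h(state 1) = 1 and h(state 3) = 0. By first-step analysis:
h(state 2) = 0.14·h(state 2) + 0.16·1 + 0.28·h(state 5) + 0.28·0 + 0.14·h(state 4)
h(state 5) = 0.12·h(state 2) + 0.12·1 + 0.28·h(state 5) + 0.32·0 + 0.16·h(state 4)
h(state 4) = 0.14·h(state 2) + 0.3·1 + 0.26·h(state 5) + 0.18·0 + 0.12·h(state 4)
Solving: h(state 2) = 0.3789, h(state 5) = 0.3414, h(state 4) = 0.5021.
Starting from state 5, the probability is 0.3414.

0.3414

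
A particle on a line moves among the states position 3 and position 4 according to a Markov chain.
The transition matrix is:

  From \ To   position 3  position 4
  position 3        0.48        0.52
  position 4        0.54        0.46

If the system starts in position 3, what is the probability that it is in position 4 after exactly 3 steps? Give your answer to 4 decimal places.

0.4907

Propagate the distribution vector 3 steps from position 3.
After 0 steps: (1.0000, 0.0000)
After 1 step: (0.4800, 0.5200)
After 2 steps: (0.5112, 0.4888)
After 3 steps: (0.5093, 0.4907)
P(in position 4 after 3 steps) = 0.4907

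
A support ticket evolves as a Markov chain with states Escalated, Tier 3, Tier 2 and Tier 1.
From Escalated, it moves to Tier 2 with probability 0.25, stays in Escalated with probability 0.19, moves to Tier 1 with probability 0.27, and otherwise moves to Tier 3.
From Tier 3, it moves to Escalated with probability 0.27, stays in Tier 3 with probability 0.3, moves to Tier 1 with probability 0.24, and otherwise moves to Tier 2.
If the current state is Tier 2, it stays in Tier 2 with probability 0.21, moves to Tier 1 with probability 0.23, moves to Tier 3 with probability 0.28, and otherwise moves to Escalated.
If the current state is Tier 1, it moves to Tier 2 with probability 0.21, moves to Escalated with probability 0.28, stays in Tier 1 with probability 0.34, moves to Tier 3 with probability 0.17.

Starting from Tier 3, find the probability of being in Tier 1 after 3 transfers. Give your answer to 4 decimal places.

Propagate the distribution vector 3 transfers from Tier 3.
After 0 transfers: (0.0000, 1.0000, 0.0000, 0.0000)
After 1 transfer: (0.2700, 0.3000, 0.1900, 0.2400)
After 2 transfers: (0.2527, 0.2623, 0.2148, 0.2702)
After 3 transfers: (0.2546, 0.2581, 0.2149, 0.2725)
P(in Tier 1 after 3 transfers) = 0.2725

0.2725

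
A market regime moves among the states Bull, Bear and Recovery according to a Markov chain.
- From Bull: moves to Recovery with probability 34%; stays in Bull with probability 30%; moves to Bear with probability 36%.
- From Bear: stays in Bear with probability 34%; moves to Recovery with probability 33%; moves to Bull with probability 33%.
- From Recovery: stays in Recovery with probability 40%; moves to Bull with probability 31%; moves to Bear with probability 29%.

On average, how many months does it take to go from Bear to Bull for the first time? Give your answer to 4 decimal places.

3.0969

Let t(s) be the expected number of months to first reach Bull from state s, with t(Bull) = 0. Conditioning on the first month:
t(Bear) = 1 + 0.34·t(Bear) + 0.33·t(Recovery)
t(Recovery) = 1 + 0.29·t(Bear) + 0.4·t(Recovery)
Solving: t(Bear) = 3.0969, t(Recovery) = 3.1635.
Expected months from Bear to Bull: 3.0969.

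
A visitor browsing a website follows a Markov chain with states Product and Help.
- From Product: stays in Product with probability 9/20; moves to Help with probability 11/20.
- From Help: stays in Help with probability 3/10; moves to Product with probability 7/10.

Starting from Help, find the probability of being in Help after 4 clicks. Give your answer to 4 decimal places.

Propagate the distribution vector 4 clicks from Help.
After 0 clicks: (0.0000, 1.0000)
After 1 click: (0.7000, 0.3000)
After 2 clicks: (0.5250, 0.4750)
After 3 clicks: (0.5688, 0.4313)
After 4 clicks: (0.5578, 0.4422)
P(in Help after 4 clicks) = 0.4422

0.4422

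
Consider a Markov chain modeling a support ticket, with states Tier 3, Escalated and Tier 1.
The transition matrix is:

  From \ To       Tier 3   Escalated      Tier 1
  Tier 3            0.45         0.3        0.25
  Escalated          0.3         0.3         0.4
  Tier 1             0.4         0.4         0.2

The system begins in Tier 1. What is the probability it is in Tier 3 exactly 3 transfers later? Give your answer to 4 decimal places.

Propagate the distribution vector 3 transfers from Tier 1.
After 0 transfers: (0.0000, 0.0000, 1.0000)
After 1 transfer: (0.4000, 0.4000, 0.2000)
After 2 transfers: (0.3800, 0.3200, 0.3000)
After 3 transfers: (0.3870, 0.3300, 0.2830)
P(in Tier 3 after 3 transfers) = 0.3870

0.3870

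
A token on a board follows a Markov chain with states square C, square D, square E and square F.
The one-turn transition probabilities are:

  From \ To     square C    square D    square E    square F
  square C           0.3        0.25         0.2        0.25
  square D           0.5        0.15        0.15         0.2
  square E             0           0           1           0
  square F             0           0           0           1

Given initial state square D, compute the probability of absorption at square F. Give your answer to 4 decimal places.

Let h(s) be the probability of absorption at square F starting from transient state s. Then h(square F) = 1 and h(square E) = 0. By first-step analysis:
h(square C) = 0.3·h(square C) + 0.25·h(square D) + 0.2·0 + 0.25·1
h(square D) = 0.5·h(square C) + 0.15·h(square D) + 0.15·0 + 0.2·1
Solving: h(square C) = 0.5585, h(square D) = 0.5638.
Starting from square D, the probability is 0.5638.

0.5638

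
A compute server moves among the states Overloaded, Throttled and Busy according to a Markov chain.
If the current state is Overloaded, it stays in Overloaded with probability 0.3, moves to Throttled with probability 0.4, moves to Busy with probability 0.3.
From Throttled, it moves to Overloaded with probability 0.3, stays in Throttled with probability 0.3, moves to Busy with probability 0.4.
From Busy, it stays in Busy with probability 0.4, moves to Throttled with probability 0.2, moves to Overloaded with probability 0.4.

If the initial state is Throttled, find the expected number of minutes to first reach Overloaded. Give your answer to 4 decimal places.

2.9412

Let t(s) be the expected number of minutes to first reach Overloaded from state s, with t(Overloaded) = 0. Conditioning on the first minute:
t(Throttled) = 1 + 0.3·t(Throttled) + 0.4·t(Busy)
t(Busy) = 1 + 0.2·t(Throttled) + 0.4·t(Busy)
Solving: t(Throttled) = 2.9412, t(Busy) = 2.6471.
Expected minutes from Throttled to Overloaded: 2.9412.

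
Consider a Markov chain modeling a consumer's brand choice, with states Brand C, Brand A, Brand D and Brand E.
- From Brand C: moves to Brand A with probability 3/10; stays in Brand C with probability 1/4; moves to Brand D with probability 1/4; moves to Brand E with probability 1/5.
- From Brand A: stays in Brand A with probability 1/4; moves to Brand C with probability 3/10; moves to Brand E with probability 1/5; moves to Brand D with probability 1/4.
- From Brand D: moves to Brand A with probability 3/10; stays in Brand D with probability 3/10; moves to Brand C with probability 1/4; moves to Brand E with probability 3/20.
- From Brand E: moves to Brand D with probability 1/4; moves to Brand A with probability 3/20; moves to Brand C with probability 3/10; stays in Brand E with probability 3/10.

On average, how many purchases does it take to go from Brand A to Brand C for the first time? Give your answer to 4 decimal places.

Let t(s) be the expected number of purchases to first reach Brand C from state s, with t(Brand C) = 0. Conditioning on the first purchase:
t(Brand A) = 1 + 0.25·t(Brand A) + 0.25·t(Brand D) + 0.2·t(Brand E)
t(Brand D) = 1 + 0.3·t(Brand A) + 0.3·t(Brand D) + 0.15·t(Brand E)
t(Brand E) = 1 + 0.15·t(Brand A) + 0.25·t(Brand D) + 0.3·t(Brand E)
Solving: t(Brand A) = 3.4862, t(Brand D) = 3.6697, t(Brand E) = 3.4862.
Expected purchases from Brand A to Brand C: 3.4862.

3.4862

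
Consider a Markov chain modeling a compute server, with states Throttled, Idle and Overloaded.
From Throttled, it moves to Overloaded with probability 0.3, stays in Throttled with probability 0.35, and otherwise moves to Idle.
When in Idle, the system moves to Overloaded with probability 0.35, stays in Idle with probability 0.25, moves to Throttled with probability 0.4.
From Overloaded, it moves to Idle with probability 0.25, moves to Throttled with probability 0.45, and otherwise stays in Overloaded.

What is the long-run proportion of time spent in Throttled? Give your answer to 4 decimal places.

Let the stationary distribution be π with π = πP and π_1 + π_2 + π_3 = 1.
π_1 = 0.35·π_1 + 0.4·π_2 + 0.45·π_3
π_2 = 0.35·π_1 + 0.25·π_2 + 0.25·π_3
Solving with the normalization constraint gives π = (0.3959, 0.2896, 0.3145).
So the stationary probability of Throttled is 0.3959.

0.3959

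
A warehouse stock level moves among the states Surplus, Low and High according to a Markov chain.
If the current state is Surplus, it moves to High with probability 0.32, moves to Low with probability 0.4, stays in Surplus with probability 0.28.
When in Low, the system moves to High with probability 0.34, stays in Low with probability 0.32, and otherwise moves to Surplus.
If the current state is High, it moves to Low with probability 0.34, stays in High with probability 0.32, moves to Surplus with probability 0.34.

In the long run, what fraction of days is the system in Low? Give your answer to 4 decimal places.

Let the stationary distribution be π with π = πP and π_1 + π_2 + π_3 = 1.
π_1 = 0.28·π_1 + 0.34·π_2 + 0.34·π_3
π_2 = 0.4·π_1 + 0.32·π_2 + 0.34·π_3
Solving with the normalization constraint gives π = (0.3208, 0.3522, 0.3270).
So the stationary probability of Low is 0.3522.

0.3522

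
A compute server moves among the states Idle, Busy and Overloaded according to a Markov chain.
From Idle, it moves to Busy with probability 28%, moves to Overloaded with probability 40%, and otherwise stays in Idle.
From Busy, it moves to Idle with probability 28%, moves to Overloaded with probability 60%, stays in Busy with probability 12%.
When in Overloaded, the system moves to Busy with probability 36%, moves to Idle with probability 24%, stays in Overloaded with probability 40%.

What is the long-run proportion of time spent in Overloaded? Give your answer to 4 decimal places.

Let the stationary distribution be π with π = πP and π_1 + π_2 + π_3 = 1.
π_1 = 0.32·π_1 + 0.28·π_2 + 0.24·π_3
π_2 = 0.28·π_1 + 0.12·π_2 + 0.36·π_3
Solving with the normalization constraint gives π = (0.2727, 0.2727, 0.4545).
So the stationary probability of Overloaded is 0.4545.

0.4545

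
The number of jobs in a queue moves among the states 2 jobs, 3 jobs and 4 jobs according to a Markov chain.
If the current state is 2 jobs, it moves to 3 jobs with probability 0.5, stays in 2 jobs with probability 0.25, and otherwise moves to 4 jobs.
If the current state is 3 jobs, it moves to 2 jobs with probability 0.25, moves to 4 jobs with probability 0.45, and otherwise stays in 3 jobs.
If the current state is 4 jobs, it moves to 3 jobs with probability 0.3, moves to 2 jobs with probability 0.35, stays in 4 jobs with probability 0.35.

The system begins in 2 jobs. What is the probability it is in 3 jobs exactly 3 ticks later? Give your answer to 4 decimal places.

0.3550

Propagate the distribution vector 3 ticks from 2 jobs.
After 0 ticks: (1.0000, 0.0000, 0.0000)
After 1 tick: (0.2500, 0.5000, 0.2500)
After 2 ticks: (0.2750, 0.3500, 0.3750)
After 3 ticks: (0.2875, 0.3550, 0.3575)
P(in 3 jobs after 3 ticks) = 0.3550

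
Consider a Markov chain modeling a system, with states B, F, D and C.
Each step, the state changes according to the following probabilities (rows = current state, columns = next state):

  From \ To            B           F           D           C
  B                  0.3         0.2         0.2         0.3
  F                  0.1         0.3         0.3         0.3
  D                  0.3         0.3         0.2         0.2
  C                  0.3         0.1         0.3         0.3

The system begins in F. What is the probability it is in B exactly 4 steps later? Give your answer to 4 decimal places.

Propagate the distribution vector 4 steps from F.
After 0 steps: (0.0000, 1.0000, 0.0000, 0.0000)
After 1 step: (0.1000, 0.3000, 0.3000, 0.3000)
After 2 steps: (0.2400, 0.2300, 0.2600, 0.2700)
After 3 steps: (0.2540, 0.2220, 0.2500, 0.2740)
After 4 steps: (0.2556, 0.2198, 0.2496, 0.2750)
P(in B after 4 steps) = 0.2556

0.2556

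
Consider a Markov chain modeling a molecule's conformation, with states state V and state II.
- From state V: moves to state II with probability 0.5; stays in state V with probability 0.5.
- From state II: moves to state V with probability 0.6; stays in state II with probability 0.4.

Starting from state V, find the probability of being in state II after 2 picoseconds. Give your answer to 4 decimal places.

0.4500

Sum over the intermediate state after 1 picosecond:
P = P(state V→state V)·P(state V→state II) + P(state V→state II)·P(state II→state II)
  = 0.5×0.5 + 0.5×0.4
  = 0.2500 + 0.2000 = 0.4500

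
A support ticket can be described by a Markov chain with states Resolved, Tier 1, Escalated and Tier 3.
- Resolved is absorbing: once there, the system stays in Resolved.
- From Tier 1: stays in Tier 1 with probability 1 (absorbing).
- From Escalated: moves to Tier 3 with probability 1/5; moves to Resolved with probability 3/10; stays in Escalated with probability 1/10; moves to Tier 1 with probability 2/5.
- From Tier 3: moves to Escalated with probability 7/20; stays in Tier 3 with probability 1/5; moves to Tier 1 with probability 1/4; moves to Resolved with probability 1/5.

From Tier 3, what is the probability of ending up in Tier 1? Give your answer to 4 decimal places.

0.5615

Let h(s) be the probability of absorption at Tier 1 starting from transient state s. Then h(Tier 1) = 1 and h(Resolved) = 0. By first-step analysis:
h(Escalated) = 0.3·0 + 0.4·1 + 0.1·h(Escalated) + 0.2·h(Tier 3)
h(Tier 3) = 0.2·0 + 0.25·1 + 0.35·h(Escalated) + 0.2·h(Tier 3)
Solving: h(Escalated) = 0.5692, h(Tier 3) = 0.5615.
Starting from Tier 3, the probability is 0.5615.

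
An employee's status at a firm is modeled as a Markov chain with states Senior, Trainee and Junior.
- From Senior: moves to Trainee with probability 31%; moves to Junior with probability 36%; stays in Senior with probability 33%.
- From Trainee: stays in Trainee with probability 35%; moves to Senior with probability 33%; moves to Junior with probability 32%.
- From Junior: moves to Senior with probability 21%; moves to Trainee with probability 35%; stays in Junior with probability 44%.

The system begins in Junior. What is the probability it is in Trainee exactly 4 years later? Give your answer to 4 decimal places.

Propagate the distribution vector 4 years from Junior.
After 0 years: (0.0000, 0.0000, 1.0000)
After 1 year: (0.2100, 0.3500, 0.4400)
After 2 years: (0.2772, 0.3416, 0.3812)
After 3 years: (0.2843, 0.3389, 0.3768)
After 4 years: (0.2848, 0.3386, 0.3766)
P(in Trainee after 4 years) = 0.3386

0.3386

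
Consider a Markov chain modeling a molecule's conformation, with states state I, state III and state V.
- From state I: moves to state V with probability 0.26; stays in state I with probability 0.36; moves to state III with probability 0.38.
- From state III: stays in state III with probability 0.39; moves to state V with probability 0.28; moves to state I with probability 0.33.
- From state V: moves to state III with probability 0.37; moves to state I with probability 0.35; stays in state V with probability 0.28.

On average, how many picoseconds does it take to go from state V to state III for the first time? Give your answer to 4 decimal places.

2.6771

Let t(s) be the expected number of picoseconds to first reach state III from state s, with t(state III) = 0. Conditioning on the first picosecond:
t(state I) = 1 + 0.36·t(state I) + 0.26·t(state V)
t(state V) = 1 + 0.35·t(state I) + 0.28·t(state V)
Solving: t(state I) = 2.6501, t(state V) = 2.6771.
Expected picoseconds from state V to state III: 2.6771.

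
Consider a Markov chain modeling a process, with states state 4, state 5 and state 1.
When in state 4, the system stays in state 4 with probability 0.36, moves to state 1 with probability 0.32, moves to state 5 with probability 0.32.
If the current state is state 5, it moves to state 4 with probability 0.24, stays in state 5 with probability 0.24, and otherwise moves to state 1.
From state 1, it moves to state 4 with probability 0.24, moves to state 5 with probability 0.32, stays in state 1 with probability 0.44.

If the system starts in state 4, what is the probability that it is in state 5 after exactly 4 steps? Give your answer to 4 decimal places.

0.2963

Propagate the distribution vector 4 steps from state 4.
After 0 steps: (1.0000, 0.0000, 0.0000)
After 1 step: (0.3600, 0.3200, 0.3200)
After 2 steps: (0.2832, 0.2944, 0.4224)
After 3 steps: (0.2740, 0.2964, 0.4296)
After 4 steps: (0.2729, 0.2963, 0.4308)
P(in state 5 after 4 steps) = 0.2963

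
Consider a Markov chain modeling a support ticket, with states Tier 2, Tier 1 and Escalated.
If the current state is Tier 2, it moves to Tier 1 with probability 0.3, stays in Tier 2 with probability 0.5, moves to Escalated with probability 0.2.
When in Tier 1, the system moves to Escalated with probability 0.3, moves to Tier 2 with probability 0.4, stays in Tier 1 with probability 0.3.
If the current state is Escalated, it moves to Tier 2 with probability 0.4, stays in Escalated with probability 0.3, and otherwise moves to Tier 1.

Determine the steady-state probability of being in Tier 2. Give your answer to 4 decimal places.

0.4444

Let the stationary distribution be π with π = πP and π_1 + π_2 + π_3 = 1.
π_1 = 0.5·π_1 + 0.4·π_2 + 0.4·π_3
π_2 = 0.3·π_1 + 0.3·π_2 + 0.3·π_3
Solving with the normalization constraint gives π = (0.4444, 0.3000, 0.2556).
So the stationary probability of Tier 2 is 0.4444.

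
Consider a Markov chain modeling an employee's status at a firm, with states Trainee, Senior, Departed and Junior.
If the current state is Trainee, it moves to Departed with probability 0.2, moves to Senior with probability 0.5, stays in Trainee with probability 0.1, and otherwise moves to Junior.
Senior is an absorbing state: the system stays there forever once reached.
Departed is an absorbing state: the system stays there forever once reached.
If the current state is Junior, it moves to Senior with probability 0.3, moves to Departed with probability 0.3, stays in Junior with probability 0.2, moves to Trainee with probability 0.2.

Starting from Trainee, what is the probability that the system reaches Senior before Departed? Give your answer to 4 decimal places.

0.6765

Let h(s) be the probability of absorption at Senior starting from transient state s. Then h(Senior) = 1 and h(Departed) = 0. By first-step analysis:
h(Trainee) = 0.1·h(Trainee) + 0.5·1 + 0.2·0 + 0.2·h(Junior)
h(Junior) = 0.2·h(Trainee) + 0.3·1 + 0.3·0 + 0.2·h(Junior)
Solving: h(Trainee) = 0.6765, h(Junior) = 0.5441.
Starting from Trainee, the probability is 0.6765.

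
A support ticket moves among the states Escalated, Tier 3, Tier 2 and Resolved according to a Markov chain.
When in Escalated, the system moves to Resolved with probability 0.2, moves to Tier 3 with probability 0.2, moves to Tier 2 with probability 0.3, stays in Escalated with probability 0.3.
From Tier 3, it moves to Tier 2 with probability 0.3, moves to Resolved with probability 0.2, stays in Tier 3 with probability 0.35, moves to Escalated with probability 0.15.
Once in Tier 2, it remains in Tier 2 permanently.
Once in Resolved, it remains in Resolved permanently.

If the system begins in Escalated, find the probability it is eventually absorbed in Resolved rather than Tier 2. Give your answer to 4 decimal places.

Let h(s) be the probability of absorption at Resolved starting from transient state s. Then h(Resolved) = 1 and h(Tier 2) = 0. By first-step analysis:
h(Escalated) = 0.3·h(Escalated) + 0.2·h(Tier 3) + 0.3·0 + 0.2·1
h(Tier 3) = 0.15·h(Escalated) + 0.35·h(Tier 3) + 0.3·0 + 0.2·1
Solving: h(Escalated) = 0.4000, h(Tier 3) = 0.4000.
Starting from Escalated, the probability is 0.4000.

0.4000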